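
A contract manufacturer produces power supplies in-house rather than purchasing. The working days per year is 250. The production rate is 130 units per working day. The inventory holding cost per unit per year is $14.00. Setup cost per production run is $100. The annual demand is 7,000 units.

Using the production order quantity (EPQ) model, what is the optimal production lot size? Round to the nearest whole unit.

357 units

Daily demand d = 7,000/250 = 28.000; p = 130; 1 − d/p = 0.78462
EPQ = √(2DS / (H(1 − d/p)))
    = √(2 × 7,000 × 100 / (14 × 0.78462)) ≈ 357.00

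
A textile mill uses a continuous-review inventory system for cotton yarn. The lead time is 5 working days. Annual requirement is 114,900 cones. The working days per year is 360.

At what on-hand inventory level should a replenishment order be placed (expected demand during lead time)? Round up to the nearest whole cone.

Daily demand d = 114,900 / 360 = 319.167 cones/day
Demand during lead time = 319.167 × 5 = 1,595.83
Reorder point = 1,595.83 → round up

1,596 cones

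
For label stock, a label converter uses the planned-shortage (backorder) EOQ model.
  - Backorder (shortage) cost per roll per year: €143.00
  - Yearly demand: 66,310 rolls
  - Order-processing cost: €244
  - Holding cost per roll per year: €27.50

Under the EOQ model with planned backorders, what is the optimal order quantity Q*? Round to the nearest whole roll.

Basic EOQ = √(2·66,310·244/27.5) = 1,084.759
Backorder adjustment √((H+b)/b) = √((27.5+143)/143) = 1.0919
Q* = 1,084.759 × 1.0919 ≈ 1,184.48

1,184 rolls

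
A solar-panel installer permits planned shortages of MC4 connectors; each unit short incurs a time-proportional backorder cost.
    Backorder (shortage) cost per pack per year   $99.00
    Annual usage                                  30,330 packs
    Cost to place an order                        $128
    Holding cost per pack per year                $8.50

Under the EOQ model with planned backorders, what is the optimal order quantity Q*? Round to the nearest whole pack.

Q* = √(2DS/H) · √((H + b)/b)
   = √(2 × 30,330 × 128 / 8.5) · √((8.5 + 99) / 99)
   = 955.755 × 1.0420 ≈ 995.94

996 packs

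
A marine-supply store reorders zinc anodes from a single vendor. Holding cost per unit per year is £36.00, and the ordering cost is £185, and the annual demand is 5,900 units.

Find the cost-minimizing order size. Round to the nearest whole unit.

246 units

Optimal lot size Q* = (2 × 5,900 × £185 / £36)^½ ≈ 246.25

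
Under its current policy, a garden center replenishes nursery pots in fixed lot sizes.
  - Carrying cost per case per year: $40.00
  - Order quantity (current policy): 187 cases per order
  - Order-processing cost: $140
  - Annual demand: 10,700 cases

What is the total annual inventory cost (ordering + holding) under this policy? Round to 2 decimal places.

$11,750.70

Annual ordering cost = (D/Q)·S = (10,700/187) × 140 = $8,010.70
Annual holding cost  = (Q/2)·H = (187/2) × 40 = $3,740.00
Total = $8,010.70 + $3,740.00 = $11,750.70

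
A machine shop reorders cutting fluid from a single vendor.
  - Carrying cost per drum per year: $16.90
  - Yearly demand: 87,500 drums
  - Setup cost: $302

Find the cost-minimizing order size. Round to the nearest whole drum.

2DS/H = 2·87,500·302/16.9 = 3,127,218.93
EOQ = √3,127,218.93 ≈ 1,768.39

1,768 drums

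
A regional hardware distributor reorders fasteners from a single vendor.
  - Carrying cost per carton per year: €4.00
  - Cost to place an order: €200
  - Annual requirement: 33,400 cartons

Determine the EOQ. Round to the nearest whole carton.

EOQ = √(2DS/H) = √(2 × 33,400 × 200 / 4)
    = √(3,340,000.00) ≈ 1,827.57

1,828 cartons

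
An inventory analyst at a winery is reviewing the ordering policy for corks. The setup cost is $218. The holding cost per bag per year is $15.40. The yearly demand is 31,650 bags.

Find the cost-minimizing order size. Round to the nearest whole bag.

947 bags

Optimal lot size Q* = (2 × 31,650 × $218 / $15.4)^½ ≈ 946.61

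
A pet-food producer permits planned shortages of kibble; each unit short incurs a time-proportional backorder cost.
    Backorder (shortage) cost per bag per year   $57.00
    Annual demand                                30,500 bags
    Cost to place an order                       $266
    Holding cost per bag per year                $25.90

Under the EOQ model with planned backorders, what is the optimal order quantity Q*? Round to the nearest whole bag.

Q* = √(2DS/H) · √((H + b)/b)
   = √(2 × 30,500 × 266 / 25.9) · √((25.9 + 57) / 57)
   = 791.509 × 1.2060 ≈ 954.54

955 bags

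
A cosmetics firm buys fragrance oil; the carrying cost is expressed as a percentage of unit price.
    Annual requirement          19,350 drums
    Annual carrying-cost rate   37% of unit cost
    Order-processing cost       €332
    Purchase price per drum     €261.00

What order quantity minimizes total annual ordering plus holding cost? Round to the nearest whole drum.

365 drums

H = i·C = 0.37 × €261 = €96.5700 per drum-year
Optimal lot size Q* = (2 × 19,350 × €332 / €96.57)^½ ≈ 364.76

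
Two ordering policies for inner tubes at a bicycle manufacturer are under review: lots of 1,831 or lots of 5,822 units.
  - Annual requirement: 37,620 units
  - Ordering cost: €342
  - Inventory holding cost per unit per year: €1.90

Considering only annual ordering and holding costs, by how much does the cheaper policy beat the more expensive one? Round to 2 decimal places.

€1,025.43

Annual cost at Q: ordering D·S/Q plus holding Q·H/2.
TC(1,831) = (37,620/1,831)×342 + (1,831/2)×1.9 = €8,766.23
TC(5,822) = (37,620/5,822)×342 + (5,822/2)×1.9 = €7,740.80
Cheaper: Q = 5,822.  Difference = €1,025.43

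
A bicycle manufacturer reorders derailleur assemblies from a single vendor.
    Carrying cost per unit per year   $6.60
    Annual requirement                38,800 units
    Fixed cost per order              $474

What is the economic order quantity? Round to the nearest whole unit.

Q* = √(2·D·S / H) = √(2·38,800·474 / 6.6) = √5,573,090.9 ≈ 2,360.74

2,361 units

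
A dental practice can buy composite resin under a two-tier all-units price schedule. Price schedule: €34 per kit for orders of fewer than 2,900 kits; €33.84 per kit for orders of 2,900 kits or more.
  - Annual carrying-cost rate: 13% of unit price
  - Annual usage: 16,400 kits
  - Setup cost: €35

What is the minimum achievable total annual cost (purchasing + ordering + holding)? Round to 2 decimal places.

€559,852.59

H₁ = 13%×€34 = €4.4200;  H₂ = 13%×€33.84 = €4.3992
EOQ₁ = √(2×16,400×35/4.4200) = 509.64  (< 2,900, feasible at tier 1)
EOQ₂ = √(2×16,400×35/4.3992) = 510.84  (< 2,900 → use Q = 2,900 at tier-2 price)
TC(tier 1 (EOQ₁), Q≈509.6) = €559,852.59
TC(tier 2, Q≈2,900.0) = €561,552.77
Minimum at tier 1 (EOQ₁): €559,852.59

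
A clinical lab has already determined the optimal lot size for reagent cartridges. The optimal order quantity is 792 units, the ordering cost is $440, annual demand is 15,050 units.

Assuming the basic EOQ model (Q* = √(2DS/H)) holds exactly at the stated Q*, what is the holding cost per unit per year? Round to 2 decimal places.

EOQ relation: Q² = 2DS/H, so rearrange for the unknown.
H = 2DS / Q² = 2 × 15,050 × 440 / 792² = 21.1139

$21.11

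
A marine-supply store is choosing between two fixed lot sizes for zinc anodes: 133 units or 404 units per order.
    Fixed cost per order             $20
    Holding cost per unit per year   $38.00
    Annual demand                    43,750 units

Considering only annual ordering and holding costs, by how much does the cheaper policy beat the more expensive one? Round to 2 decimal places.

TC(Q) = (D/Q)S + (Q/2)H
TC(133) = (43,750/133)×20 + (133/2)×38 = $9,105.95
TC(404) = (43,750/404)×20 + (404/2)×38 = $9,841.84
Cheaper: Q = 133.  Difference = $735.89

$735.89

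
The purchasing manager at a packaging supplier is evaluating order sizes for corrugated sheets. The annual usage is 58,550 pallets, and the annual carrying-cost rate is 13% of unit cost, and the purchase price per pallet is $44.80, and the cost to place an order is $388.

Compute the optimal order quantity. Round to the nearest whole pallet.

Carrying cost H = $44.8 × 13% = $5.8240/pallet/yr
2DS/H = 2·58,550·388/5.824 = 7,801,304.95
EOQ = √7,801,304.95 ≈ 2,793.08

2,793 pallets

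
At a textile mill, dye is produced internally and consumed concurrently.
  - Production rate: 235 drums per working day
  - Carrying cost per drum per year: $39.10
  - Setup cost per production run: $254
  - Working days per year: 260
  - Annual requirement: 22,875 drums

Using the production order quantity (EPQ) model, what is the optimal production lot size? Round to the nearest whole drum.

Daily demand d = 22,875/260 = 87.981; p = 235; 1 − d/p = 0.62561
EPQ = √(2DS / (H(1 − d/p)))
    = √(2 × 22,875 × 254 / (39.1 × 0.62561)) ≈ 689.24

689 drums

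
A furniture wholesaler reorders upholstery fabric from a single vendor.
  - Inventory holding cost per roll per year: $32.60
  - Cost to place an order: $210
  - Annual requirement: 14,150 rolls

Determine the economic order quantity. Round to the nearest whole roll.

427 rolls

Optimal lot size Q* = (2 × 14,150 × $210 / $32.6)^½ ≈ 426.97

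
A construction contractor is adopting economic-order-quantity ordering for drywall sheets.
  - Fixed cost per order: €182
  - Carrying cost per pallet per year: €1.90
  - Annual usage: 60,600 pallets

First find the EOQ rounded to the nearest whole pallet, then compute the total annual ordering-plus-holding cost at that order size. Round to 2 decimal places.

Q* = √(2·D·S / H) = √(2·60,600·182 / 1.9) = √11,609,684.2 ≈ 3,407.30 → Q = 3,407 pallets
Annual ordering cost = (D/Q)·S = (60,600/3,407) × 182 = €3,237.22
Annual holding cost  = (Q/2)·H = (3,407/2) × 1.9 = €3,236.65
Total = €3,237.22 + €3,236.65 = €6,473.87

€6,473.87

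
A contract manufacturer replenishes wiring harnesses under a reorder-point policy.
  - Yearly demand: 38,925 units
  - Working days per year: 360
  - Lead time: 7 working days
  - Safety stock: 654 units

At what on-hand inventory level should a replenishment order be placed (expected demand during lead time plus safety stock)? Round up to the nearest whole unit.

Daily demand d = 38,925 / 360 = 108.125 units/day
Demand during lead time = 108.125 × 7 = 756.88
Reorder point = 756.88 + 654 = 1,410.88 → round up

1,411 units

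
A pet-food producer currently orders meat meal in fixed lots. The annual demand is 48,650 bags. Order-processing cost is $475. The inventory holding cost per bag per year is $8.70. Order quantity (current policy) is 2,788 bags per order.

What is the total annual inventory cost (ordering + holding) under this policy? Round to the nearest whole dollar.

$20,416

Orders/yr = 48,650/2,788 = 17.450; ordering cost = 17.450 × $475 = $8,288.65
Average inventory = 2,788/2 = 1394; holding cost = 1394 × $8.7 = $12,127.80
Total = $8,288.65 + $12,127.80 = $20,416.45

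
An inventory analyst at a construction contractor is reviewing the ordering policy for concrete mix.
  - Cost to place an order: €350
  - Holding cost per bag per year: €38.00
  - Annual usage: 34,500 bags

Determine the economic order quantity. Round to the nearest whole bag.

797 bags

Q* = √(2·D·S / H) = √(2·34,500·350 / 38) = √635,526.3 ≈ 797.20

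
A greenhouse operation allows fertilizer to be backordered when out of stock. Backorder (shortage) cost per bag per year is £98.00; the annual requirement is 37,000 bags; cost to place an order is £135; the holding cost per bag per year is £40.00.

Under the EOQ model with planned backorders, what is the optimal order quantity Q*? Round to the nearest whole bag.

Basic EOQ = √(2·37,000·135/40) = 499.750
Backorder adjustment √((H+b)/b) = √((40+98)/98) = 1.1867
Q* = 499.750 × 1.1867 ≈ 593.03

593 bags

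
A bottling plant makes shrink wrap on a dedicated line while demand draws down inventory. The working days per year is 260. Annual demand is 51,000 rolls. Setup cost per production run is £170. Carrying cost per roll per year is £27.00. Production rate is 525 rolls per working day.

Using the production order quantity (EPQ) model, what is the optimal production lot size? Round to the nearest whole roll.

1,013 rolls

d = 51,000/260 = 196.1538 rolls/day;  effective holding cost H(1 − d/p) = 27·(1 − 196.1538/525) = 16.91209
Q* = √(2DS / H_eff) = √(2·51,000·170 / 16.91209) ≈ 1,012.57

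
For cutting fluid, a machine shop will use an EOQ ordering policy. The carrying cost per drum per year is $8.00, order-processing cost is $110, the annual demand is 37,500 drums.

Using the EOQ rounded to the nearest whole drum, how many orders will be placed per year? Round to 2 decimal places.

36.91 orders per year

Optimal lot size Q* = (2 × 37,500 × $110 / $8)^½ ≈ 1,015.50 → Q = 1,016
Orders per year = D/Q = 37,500 / 1,016 = 36.909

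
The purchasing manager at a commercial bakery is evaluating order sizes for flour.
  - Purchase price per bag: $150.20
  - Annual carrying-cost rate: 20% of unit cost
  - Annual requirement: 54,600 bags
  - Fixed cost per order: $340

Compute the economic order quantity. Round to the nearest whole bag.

H = i·C = 0.2 × $150.2 = $30.0400 per bag-year
Optimal lot size Q* = (2 × 54,600 × $340 / $30.04)^½ ≈ 1,111.73

1,112 bags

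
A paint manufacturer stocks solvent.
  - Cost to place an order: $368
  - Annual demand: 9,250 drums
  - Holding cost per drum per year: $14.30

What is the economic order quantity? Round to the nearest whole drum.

Optimal lot size Q* = (2 × 9,250 × $368 / $14.3)^½ ≈ 689.99

690 drums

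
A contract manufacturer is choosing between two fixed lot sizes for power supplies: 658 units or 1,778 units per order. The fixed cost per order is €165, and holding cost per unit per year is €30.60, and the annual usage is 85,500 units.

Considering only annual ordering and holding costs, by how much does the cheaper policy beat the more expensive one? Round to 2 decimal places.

€3,630.51

For each Q, cost = (D/Q)·S + (Q/2)·H.
TC(658) = (85,500/658)×165 + (658/2)×30.6 = €31,507.37
TC(1,778) = (85,500/1,778)×165 + (1,778/2)×30.6 = €35,137.88
|ΔTC| = |€31,507.37 − €35,137.88| = €3,630.51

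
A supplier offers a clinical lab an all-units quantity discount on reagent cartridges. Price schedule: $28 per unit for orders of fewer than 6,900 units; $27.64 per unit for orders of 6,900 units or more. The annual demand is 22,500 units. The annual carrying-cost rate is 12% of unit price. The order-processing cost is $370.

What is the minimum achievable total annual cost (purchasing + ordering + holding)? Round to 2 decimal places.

$634,549.48

H₁ = 12%×$28 = $3.3600;  H₂ = 12%×$27.64 = $3.3168
EOQ₁ = √(2×22,500×370/3.3600) = 2,226.06  (< 6,900, feasible at tier 1)
EOQ₂ = √(2×22,500×370/3.3168) = 2,240.51  (< 6,900 → use Q = 6,900 at tier-2 price)
TC(tier 1 (EOQ₁), Q≈2,226.1) = $637,479.57
TC(tier 2, Q≈6,900.0) = $634,549.48
Minimum at tier 2: $634,549.48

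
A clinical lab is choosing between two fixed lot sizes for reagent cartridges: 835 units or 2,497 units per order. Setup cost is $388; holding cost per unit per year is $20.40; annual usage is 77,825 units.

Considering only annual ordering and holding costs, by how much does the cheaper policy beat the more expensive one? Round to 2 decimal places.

$7,117.64

Annual cost at Q: ordering D·S/Q plus holding Q·H/2.
TC(835) = (77,825/835)×388 + (835/2)×20.4 = $44,679.99
TC(2,497) = (77,825/2,497)×388 + (2,497/2)×20.4 = $37,562.35
Lots of 2,497 are cheaper by $7,117.64.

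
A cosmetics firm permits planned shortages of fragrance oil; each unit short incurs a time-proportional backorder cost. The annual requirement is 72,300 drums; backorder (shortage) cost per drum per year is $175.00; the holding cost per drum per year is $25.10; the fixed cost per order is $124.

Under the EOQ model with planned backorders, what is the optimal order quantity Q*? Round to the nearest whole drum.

904 drums

Basic EOQ = √(2·72,300·124/25.1) = 845.197
Backorder adjustment √((H+b)/b) = √((25.1+175)/175) = 1.0693
Q* = 845.197 × 1.0693 ≈ 903.78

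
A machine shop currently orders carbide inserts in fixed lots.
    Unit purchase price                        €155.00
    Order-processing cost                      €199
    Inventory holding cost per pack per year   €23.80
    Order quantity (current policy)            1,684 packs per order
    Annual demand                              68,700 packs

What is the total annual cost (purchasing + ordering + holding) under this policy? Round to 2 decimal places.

Ordering: D/Q × S = 68,700/1,684 × €199 = €8,118.35
Holding:  Q/2 × H = 1,684/2 × €23.8 = €20,039.60
Purchase cost = D·C = 68,700 × 155 = €10,648,500.00
Total = €8,118.35 + €20,039.60 + €10,648,500.00 = €10,676,657.95

€10,676,657.95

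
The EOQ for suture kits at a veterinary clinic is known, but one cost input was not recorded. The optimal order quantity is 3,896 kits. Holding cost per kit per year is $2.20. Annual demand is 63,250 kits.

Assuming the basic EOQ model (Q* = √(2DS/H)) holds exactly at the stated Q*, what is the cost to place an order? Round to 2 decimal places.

$263.98

EOQ relation: Q² = 2DS/H, so rearrange for the unknown.
S = Q²H / (2D) = 3,896² × 2.2 / (2 × 63,250) = 263.9794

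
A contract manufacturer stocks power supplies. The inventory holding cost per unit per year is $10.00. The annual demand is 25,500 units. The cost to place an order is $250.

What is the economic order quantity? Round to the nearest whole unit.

EOQ = √(2DS/H) = √(2 × 25,500 × 250 / 10)
    = √(1,275,000.00) ≈ 1,129.16

1,129 units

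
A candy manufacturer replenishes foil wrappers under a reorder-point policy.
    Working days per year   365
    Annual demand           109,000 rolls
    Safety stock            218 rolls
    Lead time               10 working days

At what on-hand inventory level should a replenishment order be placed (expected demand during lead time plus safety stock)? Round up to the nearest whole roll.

3,205 rolls

Daily demand d = 109,000 / 365 = 298.630 rolls/day
Demand during lead time = 298.630 × 10 = 2,986.30
Reorder point = 2,986.30 + 218 = 3,204.30 → round up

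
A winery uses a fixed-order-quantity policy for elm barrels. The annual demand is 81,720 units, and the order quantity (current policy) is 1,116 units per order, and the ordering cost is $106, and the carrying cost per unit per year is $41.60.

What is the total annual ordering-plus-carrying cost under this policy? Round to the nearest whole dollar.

$30,975

Annual ordering cost = (D/Q)·S = (81,720/1,116) × 106 = $7,761.94
Annual holding cost  = (Q/2)·H = (1,116/2) × 41.6 = $23,212.80
Total = $7,761.94 + $23,212.80 = $30,974.74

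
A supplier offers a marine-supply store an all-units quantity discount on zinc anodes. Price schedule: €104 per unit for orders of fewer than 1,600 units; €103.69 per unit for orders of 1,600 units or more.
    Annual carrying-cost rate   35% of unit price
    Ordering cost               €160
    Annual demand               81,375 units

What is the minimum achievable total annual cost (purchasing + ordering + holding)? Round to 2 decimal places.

H₁ = 35%×€104 = €36.4000;  H₂ = 35%×€103.69 = €36.2915
EOQ₁ = √(2×81,375×160/36.4000) = 845.80  (< 1,600, feasible at tier 1)
EOQ₂ = √(2×81,375×160/36.2915) = 847.07  (< 1,600 → use Q = 1,600 at tier-2 price)
TC(tier 1 (EOQ₁), Q≈845.8) = €8,493,787.27
TC(tier 2, Q≈1,600.0) = €8,474,944.45
Minimum at tier 2: €8,474,944.45

€8,474,944.45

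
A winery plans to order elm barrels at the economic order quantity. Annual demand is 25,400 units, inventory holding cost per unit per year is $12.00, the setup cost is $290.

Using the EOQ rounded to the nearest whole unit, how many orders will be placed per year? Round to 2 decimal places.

22.92 orders per year

EOQ = √(2DS/H) = √(2 × 25,400 × 290 / 12)
    = √(1,227,666.67) ≈ 1,108.00 → Q = 1,108
Orders per year = D/Q = 25,400 / 1,108 = 22.924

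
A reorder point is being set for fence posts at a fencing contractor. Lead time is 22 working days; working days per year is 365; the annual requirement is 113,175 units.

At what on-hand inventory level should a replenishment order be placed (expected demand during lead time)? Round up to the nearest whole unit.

6,822 units

Daily demand d = 113,175 / 365 = 310.068 units/day
Demand during lead time = 310.068 × 22 = 6,821.51
Reorder point = 6,821.51 → round up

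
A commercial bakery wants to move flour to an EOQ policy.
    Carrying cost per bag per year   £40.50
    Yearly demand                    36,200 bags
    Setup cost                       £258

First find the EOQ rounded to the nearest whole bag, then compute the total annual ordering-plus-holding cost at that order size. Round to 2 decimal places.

EOQ = √(2DS/H) = √(2 × 36,200 × 258 / 40.5)
    = √(461,214.81) ≈ 679.13 → Q = 679 bags
Ordering: D/Q × S = 36,200/679 × £258 = £13,754.93
Holding:  Q/2 × H = 679/2 × £40.5 = £13,749.75
Total = £13,754.93 + £13,749.75 = £27,504.68

£27,504.68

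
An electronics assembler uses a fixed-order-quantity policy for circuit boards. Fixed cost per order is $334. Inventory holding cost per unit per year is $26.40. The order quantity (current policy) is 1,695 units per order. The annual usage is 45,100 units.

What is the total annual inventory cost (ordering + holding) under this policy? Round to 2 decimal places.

Orders/yr = 45,100/1,695 = 26.608; ordering cost = 26.608 × $334 = $8,886.96
Average inventory = 1,695/2 = 847.5; holding cost = 847.5 × $26.4 = $22,374.00
Total = $8,886.96 + $22,374.00 = $31,260.96

$31,260.96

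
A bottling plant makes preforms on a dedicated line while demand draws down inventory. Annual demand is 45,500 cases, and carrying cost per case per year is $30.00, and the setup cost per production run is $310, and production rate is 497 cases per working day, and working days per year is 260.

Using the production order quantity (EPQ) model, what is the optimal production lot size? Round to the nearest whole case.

1,205 cases

Daily demand d = 45,500/260 = 175.000; p = 497; 1 − d/p = 0.64789
EPQ = √(2DS / (H(1 − d/p)))
    = √(2 × 45,500 × 310 / (30 × 0.64789)) ≈ 1,204.73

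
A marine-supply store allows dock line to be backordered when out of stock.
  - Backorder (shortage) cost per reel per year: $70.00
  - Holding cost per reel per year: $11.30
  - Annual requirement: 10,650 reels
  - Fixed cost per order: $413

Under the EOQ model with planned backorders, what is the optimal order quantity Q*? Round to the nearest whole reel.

951 reels

Basic EOQ = √(2·10,650·413/11.3) = 882.319
Backorder adjustment √((H+b)/b) = √((11.3+70)/70) = 1.0777
Q* = 882.319 × 1.0777 ≈ 950.87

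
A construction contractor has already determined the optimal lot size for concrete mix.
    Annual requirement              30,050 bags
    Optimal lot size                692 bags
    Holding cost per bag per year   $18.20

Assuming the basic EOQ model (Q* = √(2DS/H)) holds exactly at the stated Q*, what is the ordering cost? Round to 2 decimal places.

$145.01

Since Q* = (2DS/H)^½, squaring gives Q*²·H = 2DS.
S = Q²H / (2D) = 692² × 18.2 / (2 × 30,050) = 145.0137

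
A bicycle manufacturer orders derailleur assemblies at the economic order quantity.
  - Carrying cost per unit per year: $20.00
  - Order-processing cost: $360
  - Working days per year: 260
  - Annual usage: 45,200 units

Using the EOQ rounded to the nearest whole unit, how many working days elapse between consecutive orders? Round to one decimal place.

7.3 days

Q* = √(2·D·S / H) = √(2·45,200·360 / 20) = √1,627,200.0 ≈ 1,275.62 → Q = 1,276 units
Cycle time = (working days × Q)/D = (260 × 1,276) / 45,200 = 7.340 days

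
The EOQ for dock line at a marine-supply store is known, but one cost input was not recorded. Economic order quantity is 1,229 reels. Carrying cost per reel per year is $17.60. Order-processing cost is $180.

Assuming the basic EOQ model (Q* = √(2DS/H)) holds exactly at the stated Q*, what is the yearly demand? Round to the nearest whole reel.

73,844 reels per year

Since Q* = (2DS/H)^½, squaring gives Q*²·H = 2DS.
D = Q²H / (2S) = 1,229² × 17.6 / (2 × 180) = 73,843.78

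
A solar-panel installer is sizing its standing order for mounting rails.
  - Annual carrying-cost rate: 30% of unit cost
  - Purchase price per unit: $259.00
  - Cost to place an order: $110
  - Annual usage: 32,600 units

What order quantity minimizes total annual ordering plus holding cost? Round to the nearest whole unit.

304 units

Holding cost per unit per year: H = 30% × $259 = $77.7000
Q* = √(2·D·S / H) = √(2·32,600·110 / 77.7) = √92,303.7 ≈ 303.82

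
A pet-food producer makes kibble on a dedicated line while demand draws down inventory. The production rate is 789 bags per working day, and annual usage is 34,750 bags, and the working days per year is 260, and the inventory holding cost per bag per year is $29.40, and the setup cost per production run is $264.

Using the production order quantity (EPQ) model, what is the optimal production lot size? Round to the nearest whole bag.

d = 34,750/260 = 133.6538 bags/day;  effective holding cost H(1 − d/p) = 29.4·(1 − 133.6538/789) = 24.41974
Q* = √(2DS / H_eff) = √(2·34,750·264 / 24.41974) ≈ 866.81

867 bags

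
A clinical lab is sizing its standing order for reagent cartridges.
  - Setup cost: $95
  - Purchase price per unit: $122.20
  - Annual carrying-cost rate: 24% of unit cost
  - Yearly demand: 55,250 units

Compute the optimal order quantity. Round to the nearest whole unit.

598 units

H = i·C = 0.24 × $122.2 = $29.3280 per unit-year
EOQ = √(2DS/H) = √(2 × 55,250 × 95 / 29.328)
    = √(357,934.40) ≈ 598.28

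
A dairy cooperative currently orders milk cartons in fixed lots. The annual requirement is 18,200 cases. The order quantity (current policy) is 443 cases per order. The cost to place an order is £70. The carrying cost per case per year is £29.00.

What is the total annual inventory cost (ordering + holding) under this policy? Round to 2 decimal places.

£9,299.35

Annual ordering cost = (D/Q)·S = (18,200/443) × 70 = £2,875.85
Annual holding cost  = (Q/2)·H = (443/2) × 29 = £6,423.50
Total = £2,875.85 + £6,423.50 = £9,299.35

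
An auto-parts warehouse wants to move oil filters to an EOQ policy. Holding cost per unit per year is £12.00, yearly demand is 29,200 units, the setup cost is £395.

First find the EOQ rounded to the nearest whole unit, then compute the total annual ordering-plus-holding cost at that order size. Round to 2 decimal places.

Q* = √(2·D·S / H) = √(2·29,200·395 / 12) = √1,922,333.3 ≈ 1,386.48 → Q = 1,386 units
Ordering: D/Q × S = 29,200/1,386 × £395 = £8,321.79
Holding:  Q/2 × H = 1,386/2 × £12 = £8,316.00
Total = £8,321.79 + £8,316.00 = £16,637.79

£16,637.79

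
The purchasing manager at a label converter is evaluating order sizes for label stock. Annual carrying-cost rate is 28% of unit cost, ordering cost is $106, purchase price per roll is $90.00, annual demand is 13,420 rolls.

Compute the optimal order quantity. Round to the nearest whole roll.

336 rolls

H = i·C = 0.28 × $90 = $25.2000 per roll-year
EOQ = √(2DS/H) = √(2 × 13,420 × 106 / 25.2)
    = √(112,898.41) ≈ 336.00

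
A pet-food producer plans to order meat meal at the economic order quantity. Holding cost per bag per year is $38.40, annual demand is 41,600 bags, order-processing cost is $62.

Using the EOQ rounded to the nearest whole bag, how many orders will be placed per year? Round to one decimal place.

113.4 orders per year

EOQ = √(2DS/H) = √(2 × 41,600 × 62 / 38.4)
    = √(134,333.33) ≈ 366.52 → Q = 367
Orders per year = D/Q = 41,600 / 367 = 113.351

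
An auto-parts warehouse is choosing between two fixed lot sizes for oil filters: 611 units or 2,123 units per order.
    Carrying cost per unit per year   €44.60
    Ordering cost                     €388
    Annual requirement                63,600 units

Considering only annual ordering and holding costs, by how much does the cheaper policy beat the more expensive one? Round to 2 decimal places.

TC(Q) = (D/Q)S + (Q/2)H
TC(611) = (63,600/611)×388 + (611/2)×44.6 = €54,012.86
TC(2,123) = (63,600/2,123)×388 + (2,123/2)×44.6 = €58,966.45
|ΔTC| = |€54,012.86 − €58,966.45| = €4,953.59

€4,953.59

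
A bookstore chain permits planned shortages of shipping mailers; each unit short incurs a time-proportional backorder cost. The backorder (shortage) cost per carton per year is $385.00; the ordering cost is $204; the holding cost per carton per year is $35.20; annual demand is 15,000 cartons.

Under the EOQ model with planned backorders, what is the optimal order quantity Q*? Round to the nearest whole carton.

436 cartons

Q* = √(2DS/H) · √((H + b)/b)
   = √(2 × 15,000 × 204 / 35.2) · √((35.2 + 385) / 385)
   = 416.970 × 1.0447 ≈ 435.61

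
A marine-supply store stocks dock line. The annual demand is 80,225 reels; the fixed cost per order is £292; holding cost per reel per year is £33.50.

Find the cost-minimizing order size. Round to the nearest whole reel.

1,183 reels

2DS/H = 2·80,225·292/33.5 = 1,398,549.25
EOQ = √1,398,549.25 ≈ 1,182.60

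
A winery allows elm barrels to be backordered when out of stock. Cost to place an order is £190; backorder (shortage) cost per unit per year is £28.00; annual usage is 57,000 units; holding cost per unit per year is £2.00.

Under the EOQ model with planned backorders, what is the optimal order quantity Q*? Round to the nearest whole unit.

3,406 units

Basic EOQ = √(2·57,000·190/2) = 3,290.897
Backorder adjustment √((H+b)/b) = √((2+28)/28) = 1.0351
Q* = 3,290.897 × 1.0351 ≈ 3,406.40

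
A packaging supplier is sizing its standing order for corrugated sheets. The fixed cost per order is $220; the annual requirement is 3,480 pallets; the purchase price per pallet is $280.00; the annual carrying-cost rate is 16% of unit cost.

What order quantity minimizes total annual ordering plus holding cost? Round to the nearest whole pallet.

185 pallets

Carrying cost H = $280 × 16% = $44.8000/pallet/yr
Optimal lot size Q* = (2 × 3,480 × $220 / $44.8)^½ ≈ 184.87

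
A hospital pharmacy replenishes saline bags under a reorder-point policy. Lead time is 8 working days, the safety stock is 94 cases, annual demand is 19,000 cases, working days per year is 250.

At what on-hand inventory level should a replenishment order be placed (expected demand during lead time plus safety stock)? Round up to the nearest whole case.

702 cases

Daily demand d = 19,000 / 250 = 76.000 cases/day
Demand during lead time = 76.000 × 8 = 608.00
Reorder point = 608.00 + 94 = 702.00 → round up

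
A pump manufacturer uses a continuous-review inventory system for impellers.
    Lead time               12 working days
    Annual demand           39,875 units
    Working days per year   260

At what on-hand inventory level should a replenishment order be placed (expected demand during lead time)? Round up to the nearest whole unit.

1,841 units

Daily demand d = 39,875 / 260 = 153.365 units/day
Demand during lead time = 153.365 × 12 = 1,840.38
Reorder point = 1,840.38 → round up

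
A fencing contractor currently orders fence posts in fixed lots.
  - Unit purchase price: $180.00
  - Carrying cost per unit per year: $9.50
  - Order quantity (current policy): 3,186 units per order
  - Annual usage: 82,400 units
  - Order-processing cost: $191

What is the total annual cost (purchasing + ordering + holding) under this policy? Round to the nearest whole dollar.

Orders/yr = 82,400/3,186 = 25.863; ordering cost = 25.863 × $191 = $4,939.86
Average inventory = 3,186/2 = 1593; holding cost = 1593 × $9.5 = $15,133.50
Purchase cost = D·C = 82,400 × 180 = $14,832,000.00
Total = $4,939.86 + $15,133.50 + $14,832,000.00 = $14,852,073.36

$14,852,073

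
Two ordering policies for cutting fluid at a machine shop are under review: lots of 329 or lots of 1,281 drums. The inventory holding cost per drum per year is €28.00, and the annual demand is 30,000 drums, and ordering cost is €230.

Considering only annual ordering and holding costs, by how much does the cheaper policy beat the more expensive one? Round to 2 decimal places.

€2,258.23

Annual cost at Q: ordering D·S/Q plus holding Q·H/2.
TC(329) = (30,000/329)×230 + (329/2)×28 = €25,578.64
TC(1,281) = (30,000/1,281)×230 + (1,281/2)×28 = €23,320.42
|ΔTC| = |€25,578.64 − €23,320.42| = €2,258.23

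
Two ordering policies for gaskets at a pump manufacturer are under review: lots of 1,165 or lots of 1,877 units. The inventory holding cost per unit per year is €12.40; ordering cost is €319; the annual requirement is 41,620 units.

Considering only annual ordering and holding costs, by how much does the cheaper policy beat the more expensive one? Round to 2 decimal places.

TC(Q) = (D/Q)S + (Q/2)H
TC(1,165) = (41,620/1,165)×319 + (1,165/2)×12.4 = €18,619.38
TC(1,877) = (41,620/1,877)×319 + (1,877/2)×12.4 = €18,710.80
|ΔTC| = |€18,619.38 − €18,710.80| = €91.43

€91.43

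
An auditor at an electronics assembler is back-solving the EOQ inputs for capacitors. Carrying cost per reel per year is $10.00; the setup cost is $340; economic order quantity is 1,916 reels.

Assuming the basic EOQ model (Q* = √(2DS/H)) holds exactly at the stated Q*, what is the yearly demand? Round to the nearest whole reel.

EOQ relation: Q² = 2DS/H, so rearrange for the unknown.
D = Q²H / (2S) = 1,916² × 10 / (2 × 340) = 53,986.12

53,986 reels per year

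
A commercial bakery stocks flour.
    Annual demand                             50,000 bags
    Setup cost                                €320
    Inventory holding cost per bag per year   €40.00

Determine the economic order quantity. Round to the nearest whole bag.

EOQ = √(2DS/H) = √(2 × 50,000 × 320 / 40)
    = √(800,000.00) ≈ 894.43

894 bags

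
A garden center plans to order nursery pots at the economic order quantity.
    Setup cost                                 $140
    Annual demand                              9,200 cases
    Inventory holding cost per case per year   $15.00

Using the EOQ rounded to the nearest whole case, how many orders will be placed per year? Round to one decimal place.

22.2 orders per year

Q* = √(2·D·S / H) = √(2·9,200·140 / 15) = √171,733.3 ≈ 414.41 → Q = 414
Orders per year = D/Q = 9,200 / 414 = 22.222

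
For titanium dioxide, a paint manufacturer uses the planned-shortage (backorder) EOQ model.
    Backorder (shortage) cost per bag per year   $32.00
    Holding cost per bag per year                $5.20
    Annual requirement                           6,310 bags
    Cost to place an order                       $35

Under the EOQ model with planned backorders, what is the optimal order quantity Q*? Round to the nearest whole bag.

Basic EOQ = √(2·6,310·35/5.2) = 291.449
Backorder adjustment √((H+b)/b) = √((5.2+32)/32) = 1.0782
Q* = 291.449 × 1.0782 ≈ 314.24

314 bags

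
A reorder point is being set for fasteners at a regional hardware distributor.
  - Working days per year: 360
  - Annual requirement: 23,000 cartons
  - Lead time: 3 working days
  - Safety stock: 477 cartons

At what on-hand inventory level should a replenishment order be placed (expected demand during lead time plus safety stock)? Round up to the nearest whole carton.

Daily demand d = 23,000 / 360 = 63.889 cartons/day
Demand during lead time = 63.889 × 3 = 191.67
Reorder point = 191.67 + 477 = 668.67 → round up

669 cartons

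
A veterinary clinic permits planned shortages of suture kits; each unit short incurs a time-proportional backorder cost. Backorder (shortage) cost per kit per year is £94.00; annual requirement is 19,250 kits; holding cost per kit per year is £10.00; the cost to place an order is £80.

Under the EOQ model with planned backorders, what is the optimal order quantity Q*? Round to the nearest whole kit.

Q* = √(2DS/H) · √((H + b)/b)
   = √(2 × 19,250 × 80 / 10) · √((10 + 94) / 94)
   = 554.977 × 1.0518 ≈ 583.75

584 kits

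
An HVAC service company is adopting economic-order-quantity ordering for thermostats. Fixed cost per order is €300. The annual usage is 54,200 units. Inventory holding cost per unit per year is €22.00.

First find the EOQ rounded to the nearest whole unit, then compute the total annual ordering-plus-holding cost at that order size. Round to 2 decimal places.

2DS/H = 2·54,200·300/22 = 1,478,181.82
EOQ = √1,478,181.82 ≈ 1,215.81 → Q = 1,216 units
Orders/yr = 54,200/1,216 = 44.572; ordering cost = 44.572 × €300 = €13,371.71
Average inventory = 1,216/2 = 608; holding cost = 608 × €22 = €13,376.00
Total = €13,371.71 + €13,376.00 = €26,747.71

€26,747.71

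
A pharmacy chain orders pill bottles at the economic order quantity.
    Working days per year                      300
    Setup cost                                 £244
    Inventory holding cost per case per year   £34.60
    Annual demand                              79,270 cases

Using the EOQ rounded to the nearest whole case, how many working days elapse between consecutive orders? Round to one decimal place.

Optimal lot size Q* = (2 × 79,270 × £244 / £34.6)^½ ≈ 1,057.37 → Q = 1,057 cases
Days between orders = 300 / (D/Q) = 300 / 74.995 ≈ 4.000

4.0 days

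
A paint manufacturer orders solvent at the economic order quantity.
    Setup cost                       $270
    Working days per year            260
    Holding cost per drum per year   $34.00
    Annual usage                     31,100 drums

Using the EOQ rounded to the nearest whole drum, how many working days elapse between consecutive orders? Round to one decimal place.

Optimal lot size Q* = (2 × 31,100 × $270 / $34)^½ ≈ 702.81 → Q = 703 drums
Cycle time = (working days × Q)/D = (260 × 703) / 31,100 = 5.877 days

5.9 days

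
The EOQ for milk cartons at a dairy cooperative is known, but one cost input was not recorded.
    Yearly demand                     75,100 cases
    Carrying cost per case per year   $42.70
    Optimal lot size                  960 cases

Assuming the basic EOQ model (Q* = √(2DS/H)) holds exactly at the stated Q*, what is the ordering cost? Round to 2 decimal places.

$262.00

Since Q* = (2DS/H)^½, squaring gives Q*²·H = 2DS.
S = Q²H / (2D) = 960² × 42.7 / (2 × 75,100) = 261.9995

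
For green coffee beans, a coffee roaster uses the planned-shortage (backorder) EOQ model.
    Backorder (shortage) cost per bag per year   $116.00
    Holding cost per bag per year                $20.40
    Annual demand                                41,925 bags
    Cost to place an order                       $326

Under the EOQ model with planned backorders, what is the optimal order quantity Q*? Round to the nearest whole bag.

Q* = √(2DS/H) · √((H + b)/b)
   = √(2 × 41,925 × 326 / 20.4) · √((20.4 + 116) / 116)
   = 1,157.565 × 1.0844 ≈ 1,255.23

1,255 bags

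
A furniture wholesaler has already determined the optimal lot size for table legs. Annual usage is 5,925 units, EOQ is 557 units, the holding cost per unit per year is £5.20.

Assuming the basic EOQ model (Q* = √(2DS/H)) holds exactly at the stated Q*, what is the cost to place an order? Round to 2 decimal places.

From Q* = √(2DS/H) ⇒ Q*² = 2DS/H.
S = Q²H / (2D) = 557² × 5.2 / (2 × 5,925) = 136.1430

£136.14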